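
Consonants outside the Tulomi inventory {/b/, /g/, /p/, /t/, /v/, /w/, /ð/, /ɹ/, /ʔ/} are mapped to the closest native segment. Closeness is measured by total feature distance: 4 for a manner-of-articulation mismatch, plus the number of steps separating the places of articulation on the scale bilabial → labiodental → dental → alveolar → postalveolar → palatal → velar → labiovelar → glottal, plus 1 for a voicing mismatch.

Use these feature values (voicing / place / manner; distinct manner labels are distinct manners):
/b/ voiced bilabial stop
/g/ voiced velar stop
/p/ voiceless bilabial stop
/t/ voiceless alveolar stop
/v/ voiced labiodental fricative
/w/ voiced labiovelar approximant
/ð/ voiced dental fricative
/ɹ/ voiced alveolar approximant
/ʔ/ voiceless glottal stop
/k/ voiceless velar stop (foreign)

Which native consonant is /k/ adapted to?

g

/g/ is closest: same manner (stop), place distance 0 (velar→velar), voicing differs (+1); total 1. Next closest is /ʔ/ at distance 2.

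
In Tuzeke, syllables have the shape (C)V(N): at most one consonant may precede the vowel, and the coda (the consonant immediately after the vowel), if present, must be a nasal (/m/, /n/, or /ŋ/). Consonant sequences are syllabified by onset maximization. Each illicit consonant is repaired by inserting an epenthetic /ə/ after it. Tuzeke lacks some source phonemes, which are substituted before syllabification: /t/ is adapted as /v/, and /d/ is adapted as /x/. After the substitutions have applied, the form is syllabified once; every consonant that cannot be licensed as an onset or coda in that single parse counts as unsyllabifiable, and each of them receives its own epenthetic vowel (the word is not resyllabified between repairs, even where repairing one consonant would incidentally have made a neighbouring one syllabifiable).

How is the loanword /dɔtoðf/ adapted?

xɔvoðəfə

Substitution: /d/ → /x/, /t/ → /v/, giving /xɔvoðf/.
Syllabifying with onset maximization leaves /ð/, /f/ stranded (only a nasal (/m/, /n/, or /ŋ/) is licensed in coda position; onsets are limited to one consonant).
Each unlicensed consonant becomes the onset of a new syllable: /ð/ → /ðə/, /f/ → /fə/.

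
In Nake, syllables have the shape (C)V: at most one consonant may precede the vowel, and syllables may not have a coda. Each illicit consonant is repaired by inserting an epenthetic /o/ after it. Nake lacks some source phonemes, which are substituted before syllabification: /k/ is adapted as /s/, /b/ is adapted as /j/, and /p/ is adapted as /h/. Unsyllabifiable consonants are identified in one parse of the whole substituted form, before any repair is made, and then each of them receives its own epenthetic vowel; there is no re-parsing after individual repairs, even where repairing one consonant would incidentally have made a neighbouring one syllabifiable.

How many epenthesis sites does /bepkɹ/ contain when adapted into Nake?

3

After substitution the input is /jehsɹ/.
The unsyllabifiable consonants are /h/, /s/, /ɹ/; each receives one epenthetic vowel.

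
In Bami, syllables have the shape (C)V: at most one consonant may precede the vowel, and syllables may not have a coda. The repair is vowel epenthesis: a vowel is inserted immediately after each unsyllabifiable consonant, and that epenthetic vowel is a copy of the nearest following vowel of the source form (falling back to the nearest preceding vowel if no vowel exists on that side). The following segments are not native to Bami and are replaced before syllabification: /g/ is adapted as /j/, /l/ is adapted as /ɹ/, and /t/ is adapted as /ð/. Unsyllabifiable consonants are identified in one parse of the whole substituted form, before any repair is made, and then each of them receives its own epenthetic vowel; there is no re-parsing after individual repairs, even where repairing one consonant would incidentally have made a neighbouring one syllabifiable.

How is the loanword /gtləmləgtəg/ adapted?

Substitution: /g/ → /j/, /t/ → /ð/, /l/ → /ɹ/, giving /jðɹəmɹəjðəj/.
The consonants /j/, /ð/, /m/, /j/, /j/ cannot be parsed into a legal (C)V syllable (no codas are permitted; onsets are limited to one consonant).
Epenthesis after each stranded consonant: /j/ → /jə/, /ð/ → /ðə/, /m/ → /mə/, /j/ → /jə/, /j/ → /jə/.

jəðəɹəməɹəjəðəjə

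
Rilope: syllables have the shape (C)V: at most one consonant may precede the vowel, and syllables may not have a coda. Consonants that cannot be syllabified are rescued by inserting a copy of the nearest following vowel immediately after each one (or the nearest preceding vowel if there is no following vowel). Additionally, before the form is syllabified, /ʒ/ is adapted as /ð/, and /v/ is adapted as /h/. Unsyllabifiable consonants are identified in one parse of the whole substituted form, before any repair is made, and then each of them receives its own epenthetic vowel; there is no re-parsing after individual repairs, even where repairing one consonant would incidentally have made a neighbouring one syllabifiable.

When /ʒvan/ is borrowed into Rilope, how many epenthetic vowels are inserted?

After substitution the input is /ðhan/.
The unsyllabifiable consonants are /ð/, /n/; each receives one epenthetic vowel.

2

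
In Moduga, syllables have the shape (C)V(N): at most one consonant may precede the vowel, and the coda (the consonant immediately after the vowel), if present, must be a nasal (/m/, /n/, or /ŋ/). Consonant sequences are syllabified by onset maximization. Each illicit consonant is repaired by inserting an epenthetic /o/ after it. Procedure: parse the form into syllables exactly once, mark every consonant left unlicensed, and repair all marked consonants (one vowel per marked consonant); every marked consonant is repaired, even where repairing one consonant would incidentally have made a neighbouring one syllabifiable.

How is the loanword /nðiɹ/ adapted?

Under (C)V(N), the unsyllabifiable consonants are /n/, /ɹ/ (only a nasal (/m/, /n/, or /ŋ/) is licensed in coda position; onsets are limited to one consonant).
Epenthesis after each stranded consonant: /n/ → /no/, /ɹ/ → /ɹo/.

noðiɹo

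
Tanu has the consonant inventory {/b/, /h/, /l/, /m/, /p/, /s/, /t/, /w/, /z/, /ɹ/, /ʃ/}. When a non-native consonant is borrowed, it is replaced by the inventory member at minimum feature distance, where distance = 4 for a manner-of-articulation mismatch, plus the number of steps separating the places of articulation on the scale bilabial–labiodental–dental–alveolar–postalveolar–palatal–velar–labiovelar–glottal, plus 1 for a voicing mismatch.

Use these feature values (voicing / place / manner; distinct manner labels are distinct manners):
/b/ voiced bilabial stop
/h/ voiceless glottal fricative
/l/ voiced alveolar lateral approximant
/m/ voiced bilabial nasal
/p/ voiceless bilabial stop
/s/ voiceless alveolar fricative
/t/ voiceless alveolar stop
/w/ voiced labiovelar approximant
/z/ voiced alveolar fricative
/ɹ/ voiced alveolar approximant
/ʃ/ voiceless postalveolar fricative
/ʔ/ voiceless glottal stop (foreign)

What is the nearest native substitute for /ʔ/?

h

/h/ is closest: manner differs (stop→fricative, +4), place distance 0 (glottal→glottal), same voicing; total 4. Next closest is /t/ at distance 5.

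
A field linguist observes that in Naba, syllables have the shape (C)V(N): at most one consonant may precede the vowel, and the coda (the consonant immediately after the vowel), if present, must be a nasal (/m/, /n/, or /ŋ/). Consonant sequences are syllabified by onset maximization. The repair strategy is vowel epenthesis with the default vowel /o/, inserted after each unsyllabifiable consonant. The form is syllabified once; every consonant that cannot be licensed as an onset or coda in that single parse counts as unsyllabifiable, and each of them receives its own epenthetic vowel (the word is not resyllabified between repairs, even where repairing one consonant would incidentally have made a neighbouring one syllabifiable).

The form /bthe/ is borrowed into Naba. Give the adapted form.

The consonants /b/, /t/ cannot be parsed into a legal (C)V(N) syllable (only a nasal (/m/, /n/, or /ŋ/) is licensed in coda position; onsets are limited to one consonant).
Inserting the epenthetic vowel yields /b/ → /bo/, /t/ → /to/.

botohe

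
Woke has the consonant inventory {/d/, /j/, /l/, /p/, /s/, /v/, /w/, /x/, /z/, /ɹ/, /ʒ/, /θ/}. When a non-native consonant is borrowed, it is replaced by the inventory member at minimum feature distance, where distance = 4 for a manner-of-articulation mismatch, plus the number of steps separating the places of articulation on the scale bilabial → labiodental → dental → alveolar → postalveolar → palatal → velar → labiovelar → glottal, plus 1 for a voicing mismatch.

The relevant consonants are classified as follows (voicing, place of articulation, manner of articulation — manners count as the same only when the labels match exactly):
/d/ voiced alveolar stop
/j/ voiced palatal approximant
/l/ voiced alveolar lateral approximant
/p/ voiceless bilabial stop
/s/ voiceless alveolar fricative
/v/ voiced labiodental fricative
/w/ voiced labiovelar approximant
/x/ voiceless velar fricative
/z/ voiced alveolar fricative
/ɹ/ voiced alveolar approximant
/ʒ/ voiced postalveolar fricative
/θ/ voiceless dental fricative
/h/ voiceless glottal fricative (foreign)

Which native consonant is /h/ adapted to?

x

/x/ is closest: same manner (fricative), place distance 2 (glottal→velar), same voicing; total 2. Next closest is /s/ at distance 5.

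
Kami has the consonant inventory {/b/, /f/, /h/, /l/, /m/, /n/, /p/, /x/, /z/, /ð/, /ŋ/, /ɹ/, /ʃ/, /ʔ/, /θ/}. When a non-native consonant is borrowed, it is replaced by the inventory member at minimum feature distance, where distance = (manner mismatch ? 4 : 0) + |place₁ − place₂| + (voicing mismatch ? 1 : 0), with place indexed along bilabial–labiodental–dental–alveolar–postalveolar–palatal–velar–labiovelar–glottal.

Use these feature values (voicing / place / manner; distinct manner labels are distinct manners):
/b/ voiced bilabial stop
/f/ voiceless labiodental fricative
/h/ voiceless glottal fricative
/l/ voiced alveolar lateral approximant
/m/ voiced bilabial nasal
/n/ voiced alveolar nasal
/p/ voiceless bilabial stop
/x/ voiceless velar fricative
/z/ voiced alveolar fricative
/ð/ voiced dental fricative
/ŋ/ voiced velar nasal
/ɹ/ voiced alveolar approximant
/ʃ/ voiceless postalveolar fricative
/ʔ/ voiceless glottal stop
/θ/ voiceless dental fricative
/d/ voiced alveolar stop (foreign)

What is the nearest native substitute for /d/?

/b/ is closest: same manner (stop), place distance 3 (alveolar→bilabial), same voicing; total 3. Next closest is /l/ at distance 4.

b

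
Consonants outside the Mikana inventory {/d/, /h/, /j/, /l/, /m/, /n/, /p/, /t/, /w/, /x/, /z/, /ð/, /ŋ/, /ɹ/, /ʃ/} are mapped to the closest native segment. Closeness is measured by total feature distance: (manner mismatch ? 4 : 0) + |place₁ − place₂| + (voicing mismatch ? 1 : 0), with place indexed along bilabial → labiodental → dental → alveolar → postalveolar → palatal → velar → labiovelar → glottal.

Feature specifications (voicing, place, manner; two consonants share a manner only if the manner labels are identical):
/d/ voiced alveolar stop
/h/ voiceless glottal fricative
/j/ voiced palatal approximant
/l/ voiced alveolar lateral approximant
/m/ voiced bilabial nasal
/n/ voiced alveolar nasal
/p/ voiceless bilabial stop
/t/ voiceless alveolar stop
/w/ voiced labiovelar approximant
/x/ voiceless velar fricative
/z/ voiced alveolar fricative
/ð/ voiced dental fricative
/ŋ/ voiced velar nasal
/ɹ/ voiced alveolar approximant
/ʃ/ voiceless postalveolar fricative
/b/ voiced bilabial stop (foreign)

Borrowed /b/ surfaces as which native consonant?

/p/ is closest: same manner (stop), place distance 0 (bilabial→bilabial), voicing differs (+1); total 1. Next closest is /d/ at distance 3.

p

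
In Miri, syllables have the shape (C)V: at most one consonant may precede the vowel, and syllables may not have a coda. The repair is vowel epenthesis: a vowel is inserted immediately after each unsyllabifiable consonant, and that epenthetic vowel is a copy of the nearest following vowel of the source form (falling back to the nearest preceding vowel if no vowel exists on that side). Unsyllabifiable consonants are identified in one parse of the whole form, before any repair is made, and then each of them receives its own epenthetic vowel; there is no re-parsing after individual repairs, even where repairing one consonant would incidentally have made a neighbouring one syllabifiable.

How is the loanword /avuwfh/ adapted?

Syllabifying with onset maximization leaves /w/, /f/, /h/ stranded (no codas are permitted; onsets are limited to one consonant).
Inserting the epenthetic vowel yields /w/ → /wu/, /f/ → /fu/, /h/ → /hu/.

avuwufuhu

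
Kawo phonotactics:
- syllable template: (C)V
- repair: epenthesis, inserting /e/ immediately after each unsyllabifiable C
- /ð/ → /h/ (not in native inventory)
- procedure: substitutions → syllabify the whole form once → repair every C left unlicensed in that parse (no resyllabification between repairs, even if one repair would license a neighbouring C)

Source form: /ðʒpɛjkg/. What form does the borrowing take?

heʒepɛjekege

Substitution: /ð/ → /h/, giving /hʒpɛjkg/.
Syllabifying with onset maximization leaves /h/, /ʒ/, /j/, /k/, /g/ stranded (no codas are permitted; onsets are limited to one consonant).
Each unlicensed consonant becomes the onset of a new syllable: /h/ → /he/, /ʒ/ → /ʒe/, /j/ → /je/, /k/ → /ke/, /g/ → /ge/.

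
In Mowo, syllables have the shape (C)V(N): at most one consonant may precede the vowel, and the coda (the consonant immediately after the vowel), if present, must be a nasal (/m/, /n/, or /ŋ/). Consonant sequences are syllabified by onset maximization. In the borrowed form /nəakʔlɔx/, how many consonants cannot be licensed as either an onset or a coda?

Under (C)V(N), the unsyllabifiable consonants are /k/, /ʔ/, /x/ (only a nasal (/m/, /n/, or /ŋ/) is licensed in coda position; onsets are limited to one consonant).

3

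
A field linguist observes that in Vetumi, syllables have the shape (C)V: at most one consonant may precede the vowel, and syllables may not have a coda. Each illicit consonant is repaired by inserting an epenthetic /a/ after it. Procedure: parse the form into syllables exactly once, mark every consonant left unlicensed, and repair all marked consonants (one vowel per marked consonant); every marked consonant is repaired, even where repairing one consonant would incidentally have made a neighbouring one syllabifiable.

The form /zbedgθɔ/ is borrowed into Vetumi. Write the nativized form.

Syllabifying with onset maximization leaves /z/, /d/, /g/ stranded (no codas are permitted; onsets are limited to one consonant).
Epenthesis after each stranded consonant: /z/ → /za/, /d/ → /da/, /g/ → /ga/.

zabedagaθɔ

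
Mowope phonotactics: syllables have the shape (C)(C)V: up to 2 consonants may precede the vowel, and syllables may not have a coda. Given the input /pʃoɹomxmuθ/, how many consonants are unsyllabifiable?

Under (C)(C)V, the unsyllabifiable consonants are /m/, /θ/ (no codas are permitted; onsets may contain at most 2 consonants).

2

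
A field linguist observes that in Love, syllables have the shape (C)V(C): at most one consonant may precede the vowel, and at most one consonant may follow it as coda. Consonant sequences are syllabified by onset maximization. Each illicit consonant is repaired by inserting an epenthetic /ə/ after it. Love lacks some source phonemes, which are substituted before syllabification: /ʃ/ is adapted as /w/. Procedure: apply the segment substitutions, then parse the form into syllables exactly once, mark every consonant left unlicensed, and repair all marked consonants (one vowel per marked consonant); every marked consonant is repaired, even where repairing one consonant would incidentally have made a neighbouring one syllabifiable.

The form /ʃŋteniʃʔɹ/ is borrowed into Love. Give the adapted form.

Substitution: /ʃ/ → /w/, giving /wŋteniwʔɹ/.
The consonants /w/, /ŋ/, /ʔ/, /ɹ/ cannot be parsed into a legal (C)V(C) syllable (at most one coda consonant is licensed; onsets are limited to one consonant).
Epenthesis after each stranded consonant: /w/ → /wə/, /ŋ/ → /ŋə/, /ʔ/ → /ʔə/, /ɹ/ → /ɹə/.

wəŋəteniwʔəɹə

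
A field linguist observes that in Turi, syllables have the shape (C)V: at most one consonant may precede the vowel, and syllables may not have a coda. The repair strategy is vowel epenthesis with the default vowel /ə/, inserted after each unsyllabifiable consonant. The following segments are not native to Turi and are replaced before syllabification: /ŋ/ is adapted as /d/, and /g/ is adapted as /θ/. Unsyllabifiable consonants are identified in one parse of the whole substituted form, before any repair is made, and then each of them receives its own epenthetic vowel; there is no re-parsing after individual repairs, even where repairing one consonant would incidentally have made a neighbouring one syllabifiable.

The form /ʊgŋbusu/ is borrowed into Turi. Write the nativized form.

ʊθədəbusu

Substitution: /g/ → /θ/, /ŋ/ → /d/, giving /ʊθdbusu/.
The consonants /θ/, /d/ cannot be parsed into a legal (C)V syllable (no codas are permitted; onsets are limited to one consonant).
Each unlicensed consonant becomes the onset of a new syllable: /θ/ → /θə/, /d/ → /də/.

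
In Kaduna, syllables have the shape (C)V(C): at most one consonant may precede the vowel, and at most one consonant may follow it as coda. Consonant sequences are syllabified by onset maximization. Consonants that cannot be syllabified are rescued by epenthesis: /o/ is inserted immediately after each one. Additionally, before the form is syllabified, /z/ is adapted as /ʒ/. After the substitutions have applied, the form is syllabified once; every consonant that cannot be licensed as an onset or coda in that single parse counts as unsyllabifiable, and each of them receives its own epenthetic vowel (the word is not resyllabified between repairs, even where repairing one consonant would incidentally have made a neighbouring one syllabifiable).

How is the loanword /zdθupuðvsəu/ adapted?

ʒodoθupuðvosəu

Substitution: /z/ → /ʒ/, giving /ʒdθupuðvsəu/.
Syllabifying with onset maximization leaves /ʒ/, /d/, /v/ stranded (at most one coda consonant is licensed; onsets are limited to one consonant).
Epenthesis after each stranded consonant: /ʒ/ → /ʒo/, /d/ → /do/, /v/ → /vo/.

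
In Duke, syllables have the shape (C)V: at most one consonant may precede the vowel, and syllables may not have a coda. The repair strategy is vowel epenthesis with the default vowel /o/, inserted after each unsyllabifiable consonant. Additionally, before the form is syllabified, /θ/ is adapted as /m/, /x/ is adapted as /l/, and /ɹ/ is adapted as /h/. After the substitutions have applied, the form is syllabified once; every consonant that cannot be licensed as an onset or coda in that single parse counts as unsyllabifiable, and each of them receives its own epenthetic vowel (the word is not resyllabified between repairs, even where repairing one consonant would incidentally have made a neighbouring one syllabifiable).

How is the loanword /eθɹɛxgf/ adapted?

Substitution: /θ/ → /m/, /ɹ/ → /h/, /x/ → /l/, giving /emhɛlgf/.
The consonants /m/, /l/, /g/, /f/ cannot be parsed into a legal (C)V syllable (no codas are permitted; onsets are limited to one consonant).
Epenthesis after each stranded consonant: /m/ → /mo/, /l/ → /lo/, /g/ → /go/, /f/ → /fo/.

emohɛlogofo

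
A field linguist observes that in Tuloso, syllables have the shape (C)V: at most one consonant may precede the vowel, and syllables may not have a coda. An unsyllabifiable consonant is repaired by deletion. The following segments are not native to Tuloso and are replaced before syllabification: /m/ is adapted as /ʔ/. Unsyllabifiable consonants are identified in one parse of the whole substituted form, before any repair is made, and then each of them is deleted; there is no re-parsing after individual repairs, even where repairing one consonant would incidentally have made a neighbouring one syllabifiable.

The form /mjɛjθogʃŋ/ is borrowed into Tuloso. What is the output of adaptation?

jɛθo

Substitution: /m/ → /ʔ/, giving /ʔjɛjθogʃŋ/.
Syllabifying with onset maximization leaves /ʔ/, /j/, /g/, /ʃ/, /ŋ/ stranded (no codas are permitted; onsets are limited to one consonant).
Each unlicensed consonant is deleted: /ʔ/, /j/, /g/, /ʃ/, /ŋ/.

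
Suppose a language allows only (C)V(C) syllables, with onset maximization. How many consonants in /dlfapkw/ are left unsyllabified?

4

Syllabifying with onset maximization leaves /d/, /l/, /k/, /w/ stranded (at most one coda consonant is licensed; onsets are limited to one consonant).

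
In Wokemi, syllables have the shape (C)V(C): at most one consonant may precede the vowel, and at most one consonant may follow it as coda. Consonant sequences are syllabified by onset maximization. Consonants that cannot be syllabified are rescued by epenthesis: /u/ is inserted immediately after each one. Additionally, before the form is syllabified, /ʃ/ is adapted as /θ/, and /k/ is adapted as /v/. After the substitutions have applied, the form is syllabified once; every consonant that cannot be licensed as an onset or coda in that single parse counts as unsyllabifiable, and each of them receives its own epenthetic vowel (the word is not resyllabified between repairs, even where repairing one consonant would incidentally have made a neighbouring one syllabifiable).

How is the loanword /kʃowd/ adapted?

vuθowdu

Substitution: /k/ → /v/, /ʃ/ → /θ/, giving /vθowd/.
Under (C)V(C), the unsyllabifiable consonants are /v/, /d/ (at most one coda consonant is licensed; onsets are limited to one consonant).
Inserting the epenthetic vowel yields /v/ → /vu/, /d/ → /du/.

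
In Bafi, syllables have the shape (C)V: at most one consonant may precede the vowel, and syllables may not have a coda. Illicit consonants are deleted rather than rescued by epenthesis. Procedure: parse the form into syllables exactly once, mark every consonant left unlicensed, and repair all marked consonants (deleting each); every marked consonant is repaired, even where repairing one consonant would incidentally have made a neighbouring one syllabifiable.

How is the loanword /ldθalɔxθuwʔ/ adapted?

θalɔθu

Under (C)V, the unsyllabifiable consonants are /l/, /d/, /x/, /w/, /ʔ/ (no codas are permitted; onsets are limited to one consonant).
Deletion applies to /l/, /d/, /x/, /w/, /ʔ/.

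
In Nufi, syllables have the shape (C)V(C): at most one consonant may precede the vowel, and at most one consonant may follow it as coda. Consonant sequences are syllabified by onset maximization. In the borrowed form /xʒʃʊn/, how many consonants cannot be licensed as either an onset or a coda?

2

Syllabifying with onset maximization leaves /x/, /ʒ/ stranded (at most one coda consonant is licensed; onsets are limited to one consonant).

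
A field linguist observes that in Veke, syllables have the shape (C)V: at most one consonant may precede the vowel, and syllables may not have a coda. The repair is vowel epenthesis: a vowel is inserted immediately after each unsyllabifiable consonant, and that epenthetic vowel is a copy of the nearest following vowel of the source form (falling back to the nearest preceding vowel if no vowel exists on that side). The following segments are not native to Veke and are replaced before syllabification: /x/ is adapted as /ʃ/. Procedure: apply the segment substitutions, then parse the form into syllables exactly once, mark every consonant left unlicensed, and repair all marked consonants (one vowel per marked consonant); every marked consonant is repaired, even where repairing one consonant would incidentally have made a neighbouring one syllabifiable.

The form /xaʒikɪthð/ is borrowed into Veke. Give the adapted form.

ʃaʒikɪtɪhɪðɪ

Substitution: /x/ → /ʃ/, giving /ʃaʒikɪthð/.
The consonants /t/, /h/, /ð/ cannot be parsed into a legal (C)V syllable (no codas are permitted; onsets are limited to one consonant).
Inserting the epenthetic vowel yields /t/ → /tɪ/, /h/ → /hɪ/, /ð/ → /ðɪ/.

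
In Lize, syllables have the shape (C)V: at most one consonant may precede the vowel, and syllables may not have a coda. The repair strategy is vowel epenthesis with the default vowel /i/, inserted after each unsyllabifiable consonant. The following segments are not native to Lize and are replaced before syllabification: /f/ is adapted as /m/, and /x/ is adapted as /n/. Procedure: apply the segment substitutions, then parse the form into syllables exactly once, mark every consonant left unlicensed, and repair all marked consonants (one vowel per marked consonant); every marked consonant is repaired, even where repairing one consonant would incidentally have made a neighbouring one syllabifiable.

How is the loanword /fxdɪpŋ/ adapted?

minidɪpiŋi

Substitution: /f/ → /m/, /x/ → /n/, giving /mndɪpŋ/.
Under (C)V, the unsyllabifiable consonants are /m/, /n/, /p/, /ŋ/ (no codas are permitted; onsets are limited to one consonant).
Inserting the epenthetic vowel yields /m/ → /mi/, /n/ → /ni/, /p/ → /pi/, /ŋ/ → /ŋi/.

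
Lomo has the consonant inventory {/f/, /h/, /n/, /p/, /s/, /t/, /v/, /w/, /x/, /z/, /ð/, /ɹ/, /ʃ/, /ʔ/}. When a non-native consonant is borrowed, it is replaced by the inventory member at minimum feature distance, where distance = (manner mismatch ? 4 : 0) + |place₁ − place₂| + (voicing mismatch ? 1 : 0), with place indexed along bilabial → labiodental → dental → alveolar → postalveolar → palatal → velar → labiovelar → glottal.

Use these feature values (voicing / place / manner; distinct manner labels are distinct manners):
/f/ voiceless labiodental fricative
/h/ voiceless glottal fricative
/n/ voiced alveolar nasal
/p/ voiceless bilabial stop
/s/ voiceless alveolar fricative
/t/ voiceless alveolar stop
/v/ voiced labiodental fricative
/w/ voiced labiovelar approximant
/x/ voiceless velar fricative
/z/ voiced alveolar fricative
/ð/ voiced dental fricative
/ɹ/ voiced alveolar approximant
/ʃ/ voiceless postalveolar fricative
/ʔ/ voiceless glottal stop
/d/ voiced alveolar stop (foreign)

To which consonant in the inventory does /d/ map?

t

/t/ is closest: same manner (stop), place distance 0 (alveolar→alveolar), voicing differs (+1); total 1. Next closest is /n/ at distance 4.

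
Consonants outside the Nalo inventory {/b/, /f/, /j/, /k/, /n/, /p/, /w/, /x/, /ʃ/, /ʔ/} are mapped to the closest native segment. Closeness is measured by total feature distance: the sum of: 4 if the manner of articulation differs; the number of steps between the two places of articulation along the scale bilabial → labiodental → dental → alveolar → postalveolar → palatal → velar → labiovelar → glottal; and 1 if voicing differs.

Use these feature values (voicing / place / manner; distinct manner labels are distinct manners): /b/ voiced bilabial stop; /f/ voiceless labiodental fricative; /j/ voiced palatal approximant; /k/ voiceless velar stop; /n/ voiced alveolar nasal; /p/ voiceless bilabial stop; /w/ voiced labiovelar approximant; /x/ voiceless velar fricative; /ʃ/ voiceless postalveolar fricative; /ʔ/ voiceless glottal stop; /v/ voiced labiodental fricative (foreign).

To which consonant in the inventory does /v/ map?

/f/ is closest: same manner (fricative), place distance 0 (labiodental→labiodental), voicing differs (+1); total 1. Next closest is /ʃ/ at distance 4.

f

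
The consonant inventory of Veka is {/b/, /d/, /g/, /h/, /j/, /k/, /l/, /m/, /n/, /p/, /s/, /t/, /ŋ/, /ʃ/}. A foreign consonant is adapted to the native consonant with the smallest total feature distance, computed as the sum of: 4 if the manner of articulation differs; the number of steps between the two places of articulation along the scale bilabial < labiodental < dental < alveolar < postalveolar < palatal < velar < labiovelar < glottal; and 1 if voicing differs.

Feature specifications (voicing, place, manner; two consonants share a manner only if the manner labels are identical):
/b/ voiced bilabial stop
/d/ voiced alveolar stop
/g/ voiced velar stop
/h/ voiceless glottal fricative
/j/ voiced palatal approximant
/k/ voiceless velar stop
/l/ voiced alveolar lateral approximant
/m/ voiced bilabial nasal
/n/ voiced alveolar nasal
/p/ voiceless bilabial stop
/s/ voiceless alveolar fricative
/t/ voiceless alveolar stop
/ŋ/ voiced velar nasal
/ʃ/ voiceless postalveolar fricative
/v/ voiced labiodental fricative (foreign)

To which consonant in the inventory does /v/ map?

/s/ is closest: same manner (fricative), place distance 2 (labiodental→alveolar), voicing differs (+1); total 3. Next closest is /ʃ/ at distance 4.

s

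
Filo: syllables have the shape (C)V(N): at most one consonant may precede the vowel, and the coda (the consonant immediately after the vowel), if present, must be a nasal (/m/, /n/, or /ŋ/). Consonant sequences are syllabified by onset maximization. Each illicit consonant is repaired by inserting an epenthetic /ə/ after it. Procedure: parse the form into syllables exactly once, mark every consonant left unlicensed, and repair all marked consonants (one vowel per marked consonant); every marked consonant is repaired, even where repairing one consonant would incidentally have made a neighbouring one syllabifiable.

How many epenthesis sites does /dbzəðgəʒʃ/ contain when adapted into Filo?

5

The unsyllabifiable consonants are /d/, /b/, /ð/, /ʒ/, /ʃ/; each receives one epenthetic vowel.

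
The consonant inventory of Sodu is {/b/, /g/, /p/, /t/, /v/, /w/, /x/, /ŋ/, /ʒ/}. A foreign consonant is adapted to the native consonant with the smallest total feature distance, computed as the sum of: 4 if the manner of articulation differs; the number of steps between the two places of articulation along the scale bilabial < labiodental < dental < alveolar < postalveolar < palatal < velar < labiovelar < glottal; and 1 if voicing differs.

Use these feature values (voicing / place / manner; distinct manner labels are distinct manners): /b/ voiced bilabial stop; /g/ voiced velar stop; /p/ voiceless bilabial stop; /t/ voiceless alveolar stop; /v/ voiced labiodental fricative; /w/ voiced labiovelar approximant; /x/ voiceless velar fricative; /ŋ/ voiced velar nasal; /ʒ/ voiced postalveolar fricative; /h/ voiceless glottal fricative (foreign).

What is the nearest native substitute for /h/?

x

/x/ is closest: same manner (fricative), place distance 2 (glottal→velar), same voicing; total 2. Next closest is /ʒ/ at distance 5.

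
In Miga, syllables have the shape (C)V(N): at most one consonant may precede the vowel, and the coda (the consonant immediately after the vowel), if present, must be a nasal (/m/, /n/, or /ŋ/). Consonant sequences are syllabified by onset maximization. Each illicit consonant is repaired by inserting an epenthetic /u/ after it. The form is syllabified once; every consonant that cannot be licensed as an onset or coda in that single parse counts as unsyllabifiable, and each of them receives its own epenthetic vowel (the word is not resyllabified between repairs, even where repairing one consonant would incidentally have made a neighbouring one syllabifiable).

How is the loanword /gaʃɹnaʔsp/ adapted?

gaʃuɹunaʔusupu

Under (C)V(N), the unsyllabifiable consonants are /ʃ/, /ɹ/, /ʔ/, /s/, /p/ (only a nasal (/m/, /n/, or /ŋ/) is licensed in coda position; onsets are limited to one consonant).
Epenthesis after each stranded consonant: /ʃ/ → /ʃu/, /ɹ/ → /ɹu/, /ʔ/ → /ʔu/, /s/ → /su/, /p/ → /pu/.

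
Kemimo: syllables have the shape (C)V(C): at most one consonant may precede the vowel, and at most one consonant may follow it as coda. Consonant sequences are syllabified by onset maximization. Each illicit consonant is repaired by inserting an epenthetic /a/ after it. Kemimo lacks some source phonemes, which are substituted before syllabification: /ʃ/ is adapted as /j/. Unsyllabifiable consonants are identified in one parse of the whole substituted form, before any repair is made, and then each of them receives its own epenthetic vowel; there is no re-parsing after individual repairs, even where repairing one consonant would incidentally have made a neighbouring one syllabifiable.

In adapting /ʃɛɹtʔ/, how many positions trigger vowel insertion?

2

After substitution the input is /jɛɹtʔ/.
The unsyllabifiable consonants are /t/, /ʔ/; each receives one epenthetic vowel.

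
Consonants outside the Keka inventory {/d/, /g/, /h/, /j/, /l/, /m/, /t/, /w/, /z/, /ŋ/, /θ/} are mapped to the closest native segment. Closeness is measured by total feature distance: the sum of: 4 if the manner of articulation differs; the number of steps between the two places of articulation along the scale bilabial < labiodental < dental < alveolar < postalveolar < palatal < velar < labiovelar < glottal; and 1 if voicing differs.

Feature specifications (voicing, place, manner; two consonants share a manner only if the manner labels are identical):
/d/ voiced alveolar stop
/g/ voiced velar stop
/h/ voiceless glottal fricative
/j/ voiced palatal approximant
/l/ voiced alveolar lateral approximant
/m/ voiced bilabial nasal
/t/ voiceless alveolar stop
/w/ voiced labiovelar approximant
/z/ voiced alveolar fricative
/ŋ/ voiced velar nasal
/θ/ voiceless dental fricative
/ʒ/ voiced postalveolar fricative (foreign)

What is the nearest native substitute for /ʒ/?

/z/ is closest: same manner (fricative), place distance 1 (postalveolar→alveolar), same voicing; total 1. Next closest is /θ/ at distance 3.

z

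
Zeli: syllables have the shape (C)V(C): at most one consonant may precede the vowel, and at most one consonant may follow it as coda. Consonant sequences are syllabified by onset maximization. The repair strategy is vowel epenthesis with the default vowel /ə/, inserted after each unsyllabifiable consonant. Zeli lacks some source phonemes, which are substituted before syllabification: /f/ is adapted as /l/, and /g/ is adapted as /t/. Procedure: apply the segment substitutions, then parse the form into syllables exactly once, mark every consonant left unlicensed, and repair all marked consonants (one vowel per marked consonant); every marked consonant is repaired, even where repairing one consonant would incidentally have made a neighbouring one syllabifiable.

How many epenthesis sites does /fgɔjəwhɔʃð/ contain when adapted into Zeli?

2

After substitution the input is /ltɔjəwhɔʃð/.
The unsyllabifiable consonants are /l/, /ð/; each receives one epenthetic vowel.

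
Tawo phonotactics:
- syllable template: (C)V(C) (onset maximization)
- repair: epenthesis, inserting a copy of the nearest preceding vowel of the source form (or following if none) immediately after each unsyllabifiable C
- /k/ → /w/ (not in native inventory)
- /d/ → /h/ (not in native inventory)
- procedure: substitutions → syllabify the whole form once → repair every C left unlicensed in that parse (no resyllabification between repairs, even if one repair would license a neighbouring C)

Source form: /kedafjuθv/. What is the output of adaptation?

wehafjuθvu

Substitution: /k/ → /w/, /d/ → /h/, giving /wehafjuθv/.
The consonants /v/ cannot be parsed into a legal (C)V(C) syllable (at most one coda consonant is licensed; onsets are limited to one consonant).
Epenthesis after each stranded consonant: /v/ → /vu/.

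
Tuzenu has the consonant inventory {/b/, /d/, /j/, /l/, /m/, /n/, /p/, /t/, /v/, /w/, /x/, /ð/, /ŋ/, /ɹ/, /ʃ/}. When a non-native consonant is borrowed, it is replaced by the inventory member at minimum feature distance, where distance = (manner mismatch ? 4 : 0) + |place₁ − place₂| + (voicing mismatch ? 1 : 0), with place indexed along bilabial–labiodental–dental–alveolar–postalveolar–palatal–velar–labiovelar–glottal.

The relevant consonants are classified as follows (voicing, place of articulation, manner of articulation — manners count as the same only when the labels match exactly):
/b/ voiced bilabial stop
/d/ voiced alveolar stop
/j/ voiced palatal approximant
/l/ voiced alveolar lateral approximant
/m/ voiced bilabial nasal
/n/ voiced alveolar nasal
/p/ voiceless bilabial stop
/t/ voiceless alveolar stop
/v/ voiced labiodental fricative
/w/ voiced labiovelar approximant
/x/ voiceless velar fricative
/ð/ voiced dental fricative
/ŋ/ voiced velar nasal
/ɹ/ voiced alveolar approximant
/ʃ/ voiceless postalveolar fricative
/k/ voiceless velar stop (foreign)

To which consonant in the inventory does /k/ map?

/t/ is closest: same manner (stop), place distance 3 (velar→alveolar), same voicing; total 3. Next closest is /d/ at distance 4.

t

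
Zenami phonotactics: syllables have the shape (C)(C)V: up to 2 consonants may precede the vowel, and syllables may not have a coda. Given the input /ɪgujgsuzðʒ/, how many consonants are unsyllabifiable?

Syllabifying with onset maximization leaves /j/, /z/, /ð/, /ʒ/ stranded (no codas are permitted; onsets may contain at most 2 consonants).

4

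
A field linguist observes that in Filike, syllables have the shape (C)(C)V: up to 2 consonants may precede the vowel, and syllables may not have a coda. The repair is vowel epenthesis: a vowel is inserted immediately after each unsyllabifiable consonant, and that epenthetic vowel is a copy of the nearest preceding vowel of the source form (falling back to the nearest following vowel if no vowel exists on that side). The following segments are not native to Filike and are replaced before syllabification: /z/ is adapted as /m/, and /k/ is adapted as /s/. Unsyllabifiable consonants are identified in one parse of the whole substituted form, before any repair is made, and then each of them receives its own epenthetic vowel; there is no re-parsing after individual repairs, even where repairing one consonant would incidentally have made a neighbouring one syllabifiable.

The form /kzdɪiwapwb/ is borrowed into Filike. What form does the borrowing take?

Substitution: /k/ → /s/, /z/ → /m/, giving /smdɪiwapwb/.
Under (C)(C)V, the unsyllabifiable consonants are /s/, /p/, /w/, /b/ (no codas are permitted; onsets may contain at most 2 consonants).
Inserting the epenthetic vowel yields /s/ → /sɪ/, /p/ → /pa/, /w/ → /wa/, /b/ → /ba/.

sɪmdɪiwapawaba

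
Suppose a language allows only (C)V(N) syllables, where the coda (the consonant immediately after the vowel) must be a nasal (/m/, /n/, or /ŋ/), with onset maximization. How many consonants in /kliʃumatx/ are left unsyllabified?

The consonants /k/, /t/, /x/ cannot be parsed into a legal (C)V(N) syllable (only a nasal (/m/, /n/, or /ŋ/) is licensed in coda position; onsets are limited to one consonant).

3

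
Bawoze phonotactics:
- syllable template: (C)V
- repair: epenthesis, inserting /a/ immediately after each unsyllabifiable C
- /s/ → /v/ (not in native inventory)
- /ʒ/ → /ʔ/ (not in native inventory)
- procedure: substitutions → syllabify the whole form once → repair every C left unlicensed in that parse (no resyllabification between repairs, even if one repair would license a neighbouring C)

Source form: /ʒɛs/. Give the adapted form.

Substitution: /ʒ/ → /ʔ/, /s/ → /v/, giving /ʔɛv/.
Syllabifying with onset maximization leaves /v/ stranded (no codas are permitted; onsets are limited to one consonant).
Each unlicensed consonant becomes the onset of a new syllable: /v/ → /va/.

ʔɛva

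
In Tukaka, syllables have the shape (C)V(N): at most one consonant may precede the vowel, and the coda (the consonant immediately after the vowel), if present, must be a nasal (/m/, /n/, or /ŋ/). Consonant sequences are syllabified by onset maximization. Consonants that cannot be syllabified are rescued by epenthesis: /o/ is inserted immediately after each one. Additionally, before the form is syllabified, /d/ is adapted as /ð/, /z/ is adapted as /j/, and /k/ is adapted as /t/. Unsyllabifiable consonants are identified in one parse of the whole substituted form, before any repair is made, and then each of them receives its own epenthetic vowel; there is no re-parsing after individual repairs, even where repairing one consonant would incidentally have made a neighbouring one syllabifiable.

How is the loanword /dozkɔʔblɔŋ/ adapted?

ðojotɔʔobolɔŋ

Substitution: /d/ → /ð/, /z/ → /j/, /k/ → /t/, giving /ðojtɔʔblɔŋ/.
The consonants /j/, /ʔ/, /b/ cannot be parsed into a legal (C)V(N) syllable (only a nasal (/m/, /n/, or /ŋ/) is licensed in coda position; onsets are limited to one consonant).
Epenthesis after each stranded consonant: /j/ → /jo/, /ʔ/ → /ʔo/, /b/ → /bo/.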